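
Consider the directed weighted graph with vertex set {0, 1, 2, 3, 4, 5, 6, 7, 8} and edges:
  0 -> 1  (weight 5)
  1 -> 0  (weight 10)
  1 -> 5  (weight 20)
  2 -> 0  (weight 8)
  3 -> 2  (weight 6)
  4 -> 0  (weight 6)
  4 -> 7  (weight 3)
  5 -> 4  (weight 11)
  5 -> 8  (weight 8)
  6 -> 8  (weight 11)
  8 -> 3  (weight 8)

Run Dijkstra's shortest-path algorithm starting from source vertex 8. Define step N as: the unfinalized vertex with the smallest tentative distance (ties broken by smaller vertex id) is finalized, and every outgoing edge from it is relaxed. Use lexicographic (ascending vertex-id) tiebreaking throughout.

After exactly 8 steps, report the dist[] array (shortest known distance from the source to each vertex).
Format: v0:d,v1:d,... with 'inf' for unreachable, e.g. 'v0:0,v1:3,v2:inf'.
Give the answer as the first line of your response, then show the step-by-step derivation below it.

v0:22,v1:27,v2:14,v3:8,v4:58,v5:47,v6:inf,v7:61,v8:0

step 1: dist = v0:inf,v1:inf,v2:inf,v3:8,v4:inf,v5:inf,v6:inf,v7:inf,v8:0
step 2: dist = v0:inf,v1:inf,v2:14,v3:8,v4:inf,v5:inf,v6:inf,v7:inf,v8:0
step 3: dist = v0:22,v1:inf,v2:14,v3:8,v4:inf,v5:inf,v6:inf,v7:inf,v8:0
step 4: dist = v0:22,v1:27,v2:14,v3:8,v4:inf,v5:inf,v6:inf,v7:inf,v8:0
step 5: dist = v0:22,v1:27,v2:14,v3:8,v4:inf,v5:47,v6:inf,v7:inf,v8:0
step 6: dist = v0:22,v1:27,v2:14,v3:8,v4:58,v5:47,v6:inf,v7:inf,v8:0
step 7: dist = v0:22,v1:27,v2:14,v3:8,v4:58,v5:47,v6:inf,v7:61,v8:0
step 8: dist = v0:22,v1:27,v2:14,v3:8,v4:58,v5:47,v6:inf,v7:61,v8:0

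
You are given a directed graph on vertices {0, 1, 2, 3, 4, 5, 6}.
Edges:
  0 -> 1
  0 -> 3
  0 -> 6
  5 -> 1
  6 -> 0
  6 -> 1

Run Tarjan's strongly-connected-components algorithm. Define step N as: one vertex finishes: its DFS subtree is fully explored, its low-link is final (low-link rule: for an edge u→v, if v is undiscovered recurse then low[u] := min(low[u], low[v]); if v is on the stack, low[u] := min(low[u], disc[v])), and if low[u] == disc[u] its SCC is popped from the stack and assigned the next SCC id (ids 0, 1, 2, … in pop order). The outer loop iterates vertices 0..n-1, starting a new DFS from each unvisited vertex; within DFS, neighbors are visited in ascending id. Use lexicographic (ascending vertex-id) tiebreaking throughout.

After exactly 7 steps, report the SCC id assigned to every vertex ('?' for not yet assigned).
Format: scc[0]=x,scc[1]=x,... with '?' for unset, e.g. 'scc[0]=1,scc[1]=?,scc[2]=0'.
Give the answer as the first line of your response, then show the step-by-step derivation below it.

scc[0]=2,scc[1]=0,scc[2]=3,scc[3]=1,scc[4]=4,scc[5]=5,scc[6]=2

step 1: low=(low[0]=0,low[1]=1,low[2]=?,low[3]=?,low[4]=?,low[5]=?,low[6]=?); scc=(scc[0]=?,scc[1]=0,scc[2]=?,scc[3]=?,scc[4]=?,scc[5]=?,scc[6]=?)
step 2: low=(low[0]=0,low[1]=1,low[2]=?,low[3]=2,low[4]=?,low[5]=?,low[6]=?); scc=(scc[0]=?,scc[1]=0,scc[2]=?,scc[3]=1,scc[4]=?,scc[5]=?,scc[6]=?)
step 3: low=(low[0]=0,low[1]=1,low[2]=?,low[3]=2,low[4]=?,low[5]=?,low[6]=0); scc=(scc[0]=?,scc[1]=0,scc[2]=?,scc[3]=1,scc[4]=?,scc[5]=?,scc[6]=?)
step 4: low=(low[0]=0,low[1]=1,low[2]=?,low[3]=2,low[4]=?,low[5]=?,low[6]=0); scc=(scc[0]=2,scc[1]=0,scc[2]=?,scc[3]=1,scc[4]=?,scc[5]=?,scc[6]=2)
step 5: low=(low[0]=0,low[1]=1,low[2]=4,low[3]=2,low[4]=?,low[5]=?,low[6]=0); scc=(scc[0]=2,scc[1]=0,scc[2]=3,scc[3]=1,scc[4]=?,scc[5]=?,scc[6]=2)
step 6: low=(low[0]=0,low[1]=1,low[2]=4,low[3]=2,low[4]=5,low[5]=?,low[6]=0); scc=(scc[0]=2,scc[1]=0,scc[2]=3,scc[3]=1,scc[4]=4,scc[5]=?,scc[6]=2)
step 7: low=(low[0]=0,low[1]=1,low[2]=4,low[3]=2,low[4]=5,low[5]=6,low[6]=0); scc=(scc[0]=2,scc[1]=0,scc[2]=3,scc[3]=1,scc[4]=4,scc[5]=5,scc[6]=2)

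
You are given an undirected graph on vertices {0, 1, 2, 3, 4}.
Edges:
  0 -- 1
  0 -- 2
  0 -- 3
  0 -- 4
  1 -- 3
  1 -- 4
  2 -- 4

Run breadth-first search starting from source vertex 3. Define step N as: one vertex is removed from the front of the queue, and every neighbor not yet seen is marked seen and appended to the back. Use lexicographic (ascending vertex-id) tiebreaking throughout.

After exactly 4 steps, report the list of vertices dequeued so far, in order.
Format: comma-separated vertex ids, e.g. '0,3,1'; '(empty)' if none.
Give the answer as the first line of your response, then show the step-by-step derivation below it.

3,0,1,2

step 1: dequeue 3; queue=[0,1]; order=3
step 2: dequeue 0; queue=[1,2,4]; order=3,0
step 3: dequeue 1; queue=[2,4]; order=3,0,1
step 4: dequeue 2; queue=[4]; order=3,0,1,2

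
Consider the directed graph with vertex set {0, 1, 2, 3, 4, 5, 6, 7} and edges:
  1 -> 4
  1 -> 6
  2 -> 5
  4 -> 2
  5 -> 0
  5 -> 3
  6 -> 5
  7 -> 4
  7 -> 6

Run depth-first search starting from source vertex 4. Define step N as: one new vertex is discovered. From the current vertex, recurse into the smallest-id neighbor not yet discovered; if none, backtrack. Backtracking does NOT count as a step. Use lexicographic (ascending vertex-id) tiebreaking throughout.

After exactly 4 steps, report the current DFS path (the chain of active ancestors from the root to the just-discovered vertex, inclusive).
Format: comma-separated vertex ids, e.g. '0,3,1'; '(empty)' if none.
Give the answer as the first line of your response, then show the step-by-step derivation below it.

4,2,5,0

step 1: discover 4; path=4; order=4
step 2: discover 2; path=4>2; order=4,2
step 3: discover 5; path=4>2>5; order=4,2,5
step 4: discover 0; path=4>2>5>0; order=4,2,5,0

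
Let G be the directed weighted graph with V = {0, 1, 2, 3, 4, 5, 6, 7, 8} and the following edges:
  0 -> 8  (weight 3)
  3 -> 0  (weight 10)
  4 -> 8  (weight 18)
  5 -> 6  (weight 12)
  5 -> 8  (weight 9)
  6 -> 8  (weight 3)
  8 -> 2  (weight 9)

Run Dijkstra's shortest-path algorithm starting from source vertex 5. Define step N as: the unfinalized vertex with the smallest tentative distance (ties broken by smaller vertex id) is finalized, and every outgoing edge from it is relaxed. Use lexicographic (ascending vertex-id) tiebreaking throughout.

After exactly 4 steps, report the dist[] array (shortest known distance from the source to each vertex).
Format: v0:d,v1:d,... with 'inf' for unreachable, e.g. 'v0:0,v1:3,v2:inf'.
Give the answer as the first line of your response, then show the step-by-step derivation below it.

v0:inf,v1:inf,v2:18,v3:inf,v4:inf,v5:0,v6:12,v7:inf,v8:9

step 1: dist = v0:inf,v1:inf,v2:inf,v3:inf,v4:inf,v5:0,v6:12,v7:inf,v8:9
step 2: dist = v0:inf,v1:inf,v2:18,v3:inf,v4:inf,v5:0,v6:12,v7:inf,v8:9
step 3: dist = v0:inf,v1:inf,v2:18,v3:inf,v4:inf,v5:0,v6:12,v7:inf,v8:9
step 4: dist = v0:inf,v1:inf,v2:18,v3:inf,v4:inf,v5:0,v6:12,v7:inf,v8:9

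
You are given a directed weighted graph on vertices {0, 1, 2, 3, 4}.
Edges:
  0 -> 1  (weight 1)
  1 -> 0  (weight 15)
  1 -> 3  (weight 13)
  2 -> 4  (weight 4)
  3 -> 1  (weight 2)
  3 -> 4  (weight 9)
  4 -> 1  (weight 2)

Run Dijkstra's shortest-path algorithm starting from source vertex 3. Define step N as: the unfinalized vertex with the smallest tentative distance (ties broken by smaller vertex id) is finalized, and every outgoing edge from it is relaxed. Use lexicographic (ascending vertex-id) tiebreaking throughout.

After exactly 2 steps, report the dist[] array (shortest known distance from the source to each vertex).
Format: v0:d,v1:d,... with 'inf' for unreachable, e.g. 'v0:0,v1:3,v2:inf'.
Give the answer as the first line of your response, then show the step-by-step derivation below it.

v0:17,v1:2,v2:inf,v3:0,v4:9

step 1: dist = v0:inf,v1:2,v2:inf,v3:0,v4:9
step 2: dist = v0:17,v1:2,v2:inf,v3:0,v4:9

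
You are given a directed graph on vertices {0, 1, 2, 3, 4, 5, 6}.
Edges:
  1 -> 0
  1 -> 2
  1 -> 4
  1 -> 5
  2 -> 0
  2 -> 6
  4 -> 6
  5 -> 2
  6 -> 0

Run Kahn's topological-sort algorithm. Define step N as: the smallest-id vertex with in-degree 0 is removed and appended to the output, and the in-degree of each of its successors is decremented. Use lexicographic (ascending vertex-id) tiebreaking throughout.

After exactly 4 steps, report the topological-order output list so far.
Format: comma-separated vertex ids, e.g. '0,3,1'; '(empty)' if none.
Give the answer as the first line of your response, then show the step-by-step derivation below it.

1,3,4,5

step 1: output 1; order=[1]; indeg=(2,0,1,0,0,0,2)
step 2: output 3; order=[1,3]; indeg=(2,0,1,0,0,0,2)
step 3: output 4; order=[1,3,4]; indeg=(2,0,1,0,0,0,1)
step 4: output 5; order=[1,3,4,5]; indeg=(2,0,0,0,0,0,1)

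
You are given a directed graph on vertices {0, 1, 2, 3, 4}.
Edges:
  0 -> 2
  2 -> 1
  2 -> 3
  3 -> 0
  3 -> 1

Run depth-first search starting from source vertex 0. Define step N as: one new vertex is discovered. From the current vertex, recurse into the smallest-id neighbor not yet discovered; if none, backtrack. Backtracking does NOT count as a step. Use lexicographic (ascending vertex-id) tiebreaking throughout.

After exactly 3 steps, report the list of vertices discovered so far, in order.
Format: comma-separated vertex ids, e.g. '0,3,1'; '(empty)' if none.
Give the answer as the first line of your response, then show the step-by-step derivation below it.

0,2,1

step 1: discover 0; path=0; order=0
step 2: discover 2; path=0>2; order=0,2
step 3: discover 1; path=0>2>1; order=0,2,1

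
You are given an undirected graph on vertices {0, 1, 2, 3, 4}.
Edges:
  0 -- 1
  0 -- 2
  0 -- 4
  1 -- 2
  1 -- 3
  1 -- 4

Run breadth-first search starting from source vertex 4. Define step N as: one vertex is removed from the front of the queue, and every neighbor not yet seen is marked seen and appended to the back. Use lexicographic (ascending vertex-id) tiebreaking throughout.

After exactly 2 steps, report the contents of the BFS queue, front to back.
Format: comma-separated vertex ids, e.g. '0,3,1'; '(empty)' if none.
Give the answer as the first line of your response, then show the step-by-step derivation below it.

1,2

step 1: dequeue 4; queue=[0,1]; order=4
step 2: dequeue 0; queue=[1,2]; order=4,0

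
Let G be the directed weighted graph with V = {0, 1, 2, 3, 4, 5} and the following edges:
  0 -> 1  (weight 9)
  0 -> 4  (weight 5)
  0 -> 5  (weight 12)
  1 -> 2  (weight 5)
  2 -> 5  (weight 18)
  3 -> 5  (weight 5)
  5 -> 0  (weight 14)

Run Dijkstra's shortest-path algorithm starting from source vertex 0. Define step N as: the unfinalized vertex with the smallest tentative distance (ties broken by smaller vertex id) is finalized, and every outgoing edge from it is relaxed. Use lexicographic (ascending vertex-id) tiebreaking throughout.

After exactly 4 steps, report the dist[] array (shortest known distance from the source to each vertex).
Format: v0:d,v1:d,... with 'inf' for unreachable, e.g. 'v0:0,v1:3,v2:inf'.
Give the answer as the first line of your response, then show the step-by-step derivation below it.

v0:0,v1:9,v2:14,v3:inf,v4:5,v5:12

step 1: dist = v0:0,v1:9,v2:inf,v3:inf,v4:5,v5:12
step 2: dist = v0:0,v1:9,v2:inf,v3:inf,v4:5,v5:12
step 3: dist = v0:0,v1:9,v2:14,v3:inf,v4:5,v5:12
step 4: dist = v0:0,v1:9,v2:14,v3:inf,v4:5,v5:12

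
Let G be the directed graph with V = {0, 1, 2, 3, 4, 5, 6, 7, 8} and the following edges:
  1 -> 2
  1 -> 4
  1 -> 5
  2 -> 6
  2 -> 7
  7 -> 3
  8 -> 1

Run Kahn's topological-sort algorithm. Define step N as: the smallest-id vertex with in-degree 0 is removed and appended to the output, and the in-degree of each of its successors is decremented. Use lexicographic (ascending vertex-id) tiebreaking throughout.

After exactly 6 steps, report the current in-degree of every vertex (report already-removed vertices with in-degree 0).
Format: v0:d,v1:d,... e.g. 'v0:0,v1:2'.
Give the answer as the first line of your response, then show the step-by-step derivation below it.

v0:0,v1:0,v2:0,v3:1,v4:0,v5:0,v6:0,v7:0,v8:0

step 1: output 0; order=[0]; indeg=(0,1,1,1,1,1,1,1,0)
step 2: output 8; order=[0,8]; indeg=(0,0,1,1,1,1,1,1,0)
step 3: output 1; order=[0,8,1]; indeg=(0,0,0,1,0,0,1,1,0)
step 4: output 2; order=[0,8,1,2]; indeg=(0,0,0,1,0,0,0,0,0)
step 5: output 4; order=[0,8,1,2,4]; indeg=(0,0,0,1,0,0,0,0,0)
step 6: output 5; order=[0,8,1,2,4,5]; indeg=(0,0,0,1,0,0,0,0,0)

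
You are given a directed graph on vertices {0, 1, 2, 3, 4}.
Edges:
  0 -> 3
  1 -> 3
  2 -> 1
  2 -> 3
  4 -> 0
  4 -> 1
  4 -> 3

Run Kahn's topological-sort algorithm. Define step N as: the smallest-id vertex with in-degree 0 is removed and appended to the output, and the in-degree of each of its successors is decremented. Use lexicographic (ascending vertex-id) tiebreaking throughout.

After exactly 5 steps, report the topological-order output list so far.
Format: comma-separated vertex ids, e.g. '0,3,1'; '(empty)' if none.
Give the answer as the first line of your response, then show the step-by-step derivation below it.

2,4,0,1,3

step 1: output 2; order=[2]; indeg=(1,1,0,3,0)
step 2: output 4; order=[2,4]; indeg=(0,0,0,2,0)
step 3: output 0; order=[2,4,0]; indeg=(0,0,0,1,0)
step 4: output 1; order=[2,4,0,1]; indeg=(0,0,0,0,0)
step 5: output 3; order=[2,4,0,1,3]; indeg=(0,0,0,0,0)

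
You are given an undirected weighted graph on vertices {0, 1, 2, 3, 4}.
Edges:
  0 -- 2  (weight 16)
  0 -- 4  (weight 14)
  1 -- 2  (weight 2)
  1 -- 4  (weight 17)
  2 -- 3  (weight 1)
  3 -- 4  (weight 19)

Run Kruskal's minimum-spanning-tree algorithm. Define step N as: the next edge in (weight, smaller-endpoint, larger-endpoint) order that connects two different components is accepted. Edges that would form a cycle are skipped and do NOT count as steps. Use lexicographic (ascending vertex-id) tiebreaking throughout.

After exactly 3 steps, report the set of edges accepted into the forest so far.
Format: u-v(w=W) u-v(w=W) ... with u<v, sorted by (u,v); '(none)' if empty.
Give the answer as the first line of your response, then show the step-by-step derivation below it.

0-4(w=14) 1-2(w=2) 2-3(w=1)

step 1: add edge 2-3 (w=1); MST = {2-3(w=1)}
step 2: add edge 1-2 (w=2); MST = {1-2(w=2) 2-3(w=1)}
step 3: add edge 0-4 (w=14); MST = {0-4(w=14) 1-2(w=2) 2-3(w=1)}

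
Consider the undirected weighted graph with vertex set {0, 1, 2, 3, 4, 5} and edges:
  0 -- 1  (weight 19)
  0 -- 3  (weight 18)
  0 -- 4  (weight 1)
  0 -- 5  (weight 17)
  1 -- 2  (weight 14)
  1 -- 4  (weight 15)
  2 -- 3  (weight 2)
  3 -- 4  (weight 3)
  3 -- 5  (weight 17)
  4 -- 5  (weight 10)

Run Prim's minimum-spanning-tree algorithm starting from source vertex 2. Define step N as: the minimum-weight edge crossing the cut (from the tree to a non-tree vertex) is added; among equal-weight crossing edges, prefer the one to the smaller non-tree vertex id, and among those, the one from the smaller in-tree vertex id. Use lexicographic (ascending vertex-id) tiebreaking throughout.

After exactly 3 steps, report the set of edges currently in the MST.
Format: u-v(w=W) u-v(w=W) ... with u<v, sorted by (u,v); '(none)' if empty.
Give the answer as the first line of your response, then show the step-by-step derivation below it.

0-4(w=1) 2-3(w=2) 3-4(w=3)

step 1: add edge 2-3 (w=2); MST = {2-3(w=2)}
step 2: add edge 3-4 (w=3); MST = {2-3(w=2) 3-4(w=3)}
step 3: add edge 0-4 (w=1); MST = {0-4(w=1) 2-3(w=2) 3-4(w=3)}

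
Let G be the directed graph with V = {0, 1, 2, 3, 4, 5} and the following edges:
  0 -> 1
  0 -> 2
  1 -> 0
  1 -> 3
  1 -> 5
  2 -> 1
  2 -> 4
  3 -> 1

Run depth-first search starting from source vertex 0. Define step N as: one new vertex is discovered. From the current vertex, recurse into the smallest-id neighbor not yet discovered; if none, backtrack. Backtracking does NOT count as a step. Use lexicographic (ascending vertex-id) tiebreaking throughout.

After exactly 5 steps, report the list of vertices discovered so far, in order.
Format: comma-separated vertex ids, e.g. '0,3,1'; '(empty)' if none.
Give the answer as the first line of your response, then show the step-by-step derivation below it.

0,1,3,5,2

step 1: discover 0; path=0; order=0
step 2: discover 1; path=0>1; order=0,1
step 3: discover 3; path=0>1>3; order=0,1,3
step 4: discover 5; path=0>1>5; order=0,1,3,5
step 5: discover 2; path=0>2; order=0,1,3,5,2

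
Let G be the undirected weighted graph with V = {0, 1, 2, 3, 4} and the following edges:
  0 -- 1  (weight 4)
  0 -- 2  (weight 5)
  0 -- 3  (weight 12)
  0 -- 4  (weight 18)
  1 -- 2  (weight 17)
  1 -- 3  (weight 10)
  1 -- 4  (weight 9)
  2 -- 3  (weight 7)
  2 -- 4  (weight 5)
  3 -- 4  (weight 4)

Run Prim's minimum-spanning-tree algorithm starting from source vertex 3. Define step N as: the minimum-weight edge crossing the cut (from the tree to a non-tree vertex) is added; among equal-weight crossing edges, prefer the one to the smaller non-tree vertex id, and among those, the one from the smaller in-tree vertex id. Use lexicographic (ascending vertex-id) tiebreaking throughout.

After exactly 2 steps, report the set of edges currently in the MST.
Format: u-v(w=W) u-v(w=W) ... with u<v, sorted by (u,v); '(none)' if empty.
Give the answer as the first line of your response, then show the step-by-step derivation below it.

2-4(w=5) 3-4(w=4)

step 1: add edge 3-4 (w=4); MST = {3-4(w=4)}
step 2: add edge 2-4 (w=5); MST = {2-4(w=5) 3-4(w=4)}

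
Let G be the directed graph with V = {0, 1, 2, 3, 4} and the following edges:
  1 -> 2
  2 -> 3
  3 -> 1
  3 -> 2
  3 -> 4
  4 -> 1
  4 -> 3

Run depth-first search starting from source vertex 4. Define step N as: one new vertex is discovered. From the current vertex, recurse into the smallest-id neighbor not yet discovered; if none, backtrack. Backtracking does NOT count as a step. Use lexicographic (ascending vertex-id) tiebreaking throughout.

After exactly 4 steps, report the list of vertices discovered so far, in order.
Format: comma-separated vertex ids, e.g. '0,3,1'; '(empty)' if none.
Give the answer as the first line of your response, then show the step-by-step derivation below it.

4,1,2,3

step 1: discover 4; path=4; order=4
step 2: discover 1; path=4>1; order=4,1
step 3: discover 2; path=4>1>2; order=4,1,2
step 4: discover 3; path=4>1>2>3; order=4,1,2,3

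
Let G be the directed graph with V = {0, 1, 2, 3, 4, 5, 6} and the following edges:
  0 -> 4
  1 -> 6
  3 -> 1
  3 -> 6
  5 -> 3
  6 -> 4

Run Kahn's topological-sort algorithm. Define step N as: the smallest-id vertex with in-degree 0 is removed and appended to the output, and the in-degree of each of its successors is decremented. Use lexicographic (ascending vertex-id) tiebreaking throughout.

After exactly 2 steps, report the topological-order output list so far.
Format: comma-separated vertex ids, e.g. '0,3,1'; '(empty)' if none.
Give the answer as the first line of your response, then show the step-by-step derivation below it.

0,2

step 1: output 0; order=[0]; indeg=(0,1,0,1,1,0,2)
step 2: output 2; order=[0,2]; indeg=(0,1,0,1,1,0,2)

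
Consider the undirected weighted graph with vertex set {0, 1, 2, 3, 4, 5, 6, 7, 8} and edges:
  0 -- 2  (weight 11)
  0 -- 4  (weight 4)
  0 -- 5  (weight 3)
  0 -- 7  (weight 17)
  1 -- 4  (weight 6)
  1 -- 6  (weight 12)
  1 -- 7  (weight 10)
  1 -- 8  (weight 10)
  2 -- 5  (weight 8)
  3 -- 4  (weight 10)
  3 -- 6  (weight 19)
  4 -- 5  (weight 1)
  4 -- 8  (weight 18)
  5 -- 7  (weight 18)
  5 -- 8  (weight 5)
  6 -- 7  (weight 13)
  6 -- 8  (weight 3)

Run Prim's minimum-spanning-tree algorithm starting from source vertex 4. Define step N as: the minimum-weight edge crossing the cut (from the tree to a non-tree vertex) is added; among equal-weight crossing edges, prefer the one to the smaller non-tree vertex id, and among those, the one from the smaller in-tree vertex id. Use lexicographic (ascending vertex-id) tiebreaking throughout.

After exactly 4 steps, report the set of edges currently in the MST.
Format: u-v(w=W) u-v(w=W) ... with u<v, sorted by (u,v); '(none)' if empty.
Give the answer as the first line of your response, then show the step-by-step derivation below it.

0-5(w=3) 4-5(w=1) 5-8(w=5) 6-8(w=3)

step 1: add edge 4-5 (w=1); MST = {4-5(w=1)}
step 2: add edge 0-5 (w=3); MST = {0-5(w=3) 4-5(w=1)}
step 3: add edge 5-8 (w=5); MST = {0-5(w=3) 4-5(w=1) 5-8(w=5)}
step 4: add edge 6-8 (w=3); MST = {0-5(w=3) 4-5(w=1) 5-8(w=5) 6-8(w=3)}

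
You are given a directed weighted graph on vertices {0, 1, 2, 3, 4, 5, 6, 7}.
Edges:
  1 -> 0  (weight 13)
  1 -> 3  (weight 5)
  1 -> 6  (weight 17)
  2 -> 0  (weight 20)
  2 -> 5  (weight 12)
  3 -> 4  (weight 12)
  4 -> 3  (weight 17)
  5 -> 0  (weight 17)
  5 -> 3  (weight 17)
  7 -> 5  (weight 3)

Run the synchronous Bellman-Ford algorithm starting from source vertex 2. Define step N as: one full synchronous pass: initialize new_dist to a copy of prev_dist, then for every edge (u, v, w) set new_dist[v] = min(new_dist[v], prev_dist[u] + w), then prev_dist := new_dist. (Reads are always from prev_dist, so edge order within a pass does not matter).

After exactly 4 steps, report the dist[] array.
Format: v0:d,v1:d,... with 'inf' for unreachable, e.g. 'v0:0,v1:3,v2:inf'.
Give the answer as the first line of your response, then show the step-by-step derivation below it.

v0:20,v1:inf,v2:0,v3:29,v4:41,v5:12,v6:inf,v7:inf

step 1: dist = v0:20,v1:inf,v2:0,v3:inf,v4:inf,v5:12,v6:inf,v7:inf
step 2: dist = v0:20,v1:inf,v2:0,v3:29,v4:inf,v5:12,v6:inf,v7:inf
step 3: dist = v0:20,v1:inf,v2:0,v3:29,v4:41,v5:12,v6:inf,v7:inf
step 4: dist = v0:20,v1:inf,v2:0,v3:29,v4:41,v5:12,v6:inf,v7:inf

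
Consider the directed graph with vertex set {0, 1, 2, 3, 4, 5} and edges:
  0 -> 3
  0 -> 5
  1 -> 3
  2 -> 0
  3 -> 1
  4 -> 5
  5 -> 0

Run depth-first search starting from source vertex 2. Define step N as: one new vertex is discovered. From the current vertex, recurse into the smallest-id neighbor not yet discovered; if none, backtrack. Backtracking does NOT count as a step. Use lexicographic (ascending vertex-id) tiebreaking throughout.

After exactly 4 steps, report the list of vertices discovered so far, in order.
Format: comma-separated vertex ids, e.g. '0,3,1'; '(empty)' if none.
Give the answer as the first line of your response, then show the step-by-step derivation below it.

2,0,3,1

step 1: discover 2; path=2; order=2
step 2: discover 0; path=2>0; order=2,0
step 3: discover 3; path=2>0>3; order=2,0,3
step 4: discover 1; path=2>0>3>1; order=2,0,3,1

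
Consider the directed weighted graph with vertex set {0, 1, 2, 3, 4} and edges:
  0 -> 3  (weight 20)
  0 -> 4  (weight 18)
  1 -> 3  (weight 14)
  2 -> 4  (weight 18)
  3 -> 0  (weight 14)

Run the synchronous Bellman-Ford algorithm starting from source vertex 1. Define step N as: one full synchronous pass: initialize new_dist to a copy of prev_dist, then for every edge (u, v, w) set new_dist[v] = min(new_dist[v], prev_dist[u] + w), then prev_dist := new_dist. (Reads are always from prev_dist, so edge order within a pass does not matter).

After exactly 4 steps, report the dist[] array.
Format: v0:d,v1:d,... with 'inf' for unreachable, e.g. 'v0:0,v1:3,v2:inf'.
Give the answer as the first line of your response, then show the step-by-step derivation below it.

v0:28,v1:0,v2:inf,v3:14,v4:46

step 1: dist = v0:inf,v1:0,v2:inf,v3:14,v4:inf
step 2: dist = v0:28,v1:0,v2:inf,v3:14,v4:inf
step 3: dist = v0:28,v1:0,v2:inf,v3:14,v4:46
step 4: dist = v0:28,v1:0,v2:inf,v3:14,v4:46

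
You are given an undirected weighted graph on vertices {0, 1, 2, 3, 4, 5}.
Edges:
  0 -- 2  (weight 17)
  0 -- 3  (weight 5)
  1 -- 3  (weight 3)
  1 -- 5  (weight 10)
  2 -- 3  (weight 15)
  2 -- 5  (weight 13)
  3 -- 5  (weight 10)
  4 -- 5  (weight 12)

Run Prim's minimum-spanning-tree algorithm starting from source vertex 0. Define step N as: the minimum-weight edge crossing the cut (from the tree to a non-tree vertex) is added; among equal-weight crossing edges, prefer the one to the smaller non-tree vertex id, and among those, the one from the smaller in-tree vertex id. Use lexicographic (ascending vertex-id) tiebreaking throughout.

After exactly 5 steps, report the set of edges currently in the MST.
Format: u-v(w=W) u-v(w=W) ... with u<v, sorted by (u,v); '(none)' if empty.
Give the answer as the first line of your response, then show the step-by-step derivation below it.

0-3(w=5) 1-3(w=3) 1-5(w=10) 2-5(w=13) 4-5(w=12)

step 1: add edge 0-3 (w=5); MST = {0-3(w=5)}
step 2: add edge 1-3 (w=3); MST = {0-3(w=5) 1-3(w=3)}
step 3: add edge 1-5 (w=10); MST = {0-3(w=5) 1-3(w=3) 1-5(w=10)}
step 4: add edge 4-5 (w=12); MST = {0-3(w=5) 1-3(w=3) 1-5(w=10) 4-5(w=12)}
step 5: add edge 2-5 (w=13); MST = {0-3(w=5) 1-3(w=3) 1-5(w=10) 2-5(w=13) 4-5(w=12)}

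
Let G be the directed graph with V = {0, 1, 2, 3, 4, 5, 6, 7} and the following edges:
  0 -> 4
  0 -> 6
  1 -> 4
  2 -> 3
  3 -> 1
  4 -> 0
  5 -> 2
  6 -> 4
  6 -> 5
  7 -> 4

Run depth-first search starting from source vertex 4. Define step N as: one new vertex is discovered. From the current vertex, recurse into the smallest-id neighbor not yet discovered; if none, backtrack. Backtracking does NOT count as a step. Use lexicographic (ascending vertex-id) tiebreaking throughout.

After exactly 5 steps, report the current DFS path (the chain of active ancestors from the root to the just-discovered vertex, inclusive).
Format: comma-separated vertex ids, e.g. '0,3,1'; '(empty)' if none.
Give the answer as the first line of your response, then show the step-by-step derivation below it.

4,0,6,5,2

step 1: discover 4; path=4; order=4
step 2: discover 0; path=4>0; order=4,0
step 3: discover 6; path=4>0>6; order=4,0,6
step 4: discover 5; path=4>0>6>5; order=4,0,6,5
step 5: discover 2; path=4>0>6>5>2; order=4,0,6,5,2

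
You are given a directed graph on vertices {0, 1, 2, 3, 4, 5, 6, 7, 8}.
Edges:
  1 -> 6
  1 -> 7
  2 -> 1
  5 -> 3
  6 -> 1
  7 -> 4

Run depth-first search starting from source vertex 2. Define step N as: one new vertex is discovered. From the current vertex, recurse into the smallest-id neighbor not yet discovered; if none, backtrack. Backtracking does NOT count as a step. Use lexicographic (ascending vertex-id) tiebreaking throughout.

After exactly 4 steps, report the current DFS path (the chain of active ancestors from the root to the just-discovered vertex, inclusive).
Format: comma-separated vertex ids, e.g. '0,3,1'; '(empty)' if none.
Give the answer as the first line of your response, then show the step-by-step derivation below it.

2,1,7

step 1: discover 2; path=2; order=2
step 2: discover 1; path=2>1; order=2,1
step 3: discover 6; path=2>1>6; order=2,1,6
step 4: discover 7; path=2>1>7; order=2,1,6,7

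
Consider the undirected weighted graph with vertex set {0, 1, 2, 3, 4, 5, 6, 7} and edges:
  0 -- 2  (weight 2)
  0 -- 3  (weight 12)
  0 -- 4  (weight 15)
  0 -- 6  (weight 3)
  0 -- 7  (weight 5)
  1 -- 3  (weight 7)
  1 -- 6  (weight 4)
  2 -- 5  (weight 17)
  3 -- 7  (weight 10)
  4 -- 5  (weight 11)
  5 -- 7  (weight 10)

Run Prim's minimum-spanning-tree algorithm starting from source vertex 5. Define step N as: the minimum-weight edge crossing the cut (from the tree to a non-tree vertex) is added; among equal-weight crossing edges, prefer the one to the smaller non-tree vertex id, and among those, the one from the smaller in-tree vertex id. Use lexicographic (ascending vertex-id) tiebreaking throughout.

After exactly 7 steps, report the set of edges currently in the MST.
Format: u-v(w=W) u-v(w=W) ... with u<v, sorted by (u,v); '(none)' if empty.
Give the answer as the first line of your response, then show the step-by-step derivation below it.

0-2(w=2) 0-6(w=3) 0-7(w=5) 1-3(w=7) 1-6(w=4) 4-5(w=11) 5-7(w=10)

step 1: add edge 5-7 (w=10); MST = {5-7(w=10)}
step 2: add edge 0-7 (w=5); MST = {0-7(w=5) 5-7(w=10)}
step 3: add edge 0-2 (w=2); MST = {0-2(w=2) 0-7(w=5) 5-7(w=10)}
step 4: add edge 0-6 (w=3); MST = {0-2(w=2) 0-6(w=3) 0-7(w=5) 5-7(w=10)}
step 5: add edge 1-6 (w=4); MST = {0-2(w=2) 0-6(w=3) 0-7(w=5) 1-6(w=4) 5-7(w=10)}
step 6: add edge 1-3 (w=7); MST = {0-2(w=2) 0-6(w=3) 0-7(w=5) 1-3(w=7) 1-6(w=4) 5-7(w=10)}
step 7: add edge 4-5 (w=11); MST = {0-2(w=2) 0-6(w=3) 0-7(w=5) 1-3(w=7) 1-6(w=4) 4-5(w=11) 5-7(w=10)}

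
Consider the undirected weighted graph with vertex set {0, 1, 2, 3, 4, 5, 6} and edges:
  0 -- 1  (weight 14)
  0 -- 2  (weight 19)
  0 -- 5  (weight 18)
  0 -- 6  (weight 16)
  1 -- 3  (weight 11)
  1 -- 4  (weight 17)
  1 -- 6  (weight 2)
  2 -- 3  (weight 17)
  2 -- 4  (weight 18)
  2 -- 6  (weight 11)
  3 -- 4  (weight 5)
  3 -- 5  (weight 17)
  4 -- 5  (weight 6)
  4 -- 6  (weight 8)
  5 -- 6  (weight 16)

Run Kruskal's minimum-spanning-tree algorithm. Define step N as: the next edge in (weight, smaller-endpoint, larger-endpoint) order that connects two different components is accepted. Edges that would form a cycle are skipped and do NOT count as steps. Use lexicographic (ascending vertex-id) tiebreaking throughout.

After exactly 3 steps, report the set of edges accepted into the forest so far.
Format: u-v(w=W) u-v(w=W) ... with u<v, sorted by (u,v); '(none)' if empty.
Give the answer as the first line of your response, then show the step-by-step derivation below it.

1-6(w=2) 3-4(w=5) 4-5(w=6)

step 1: add edge 1-6 (w=2); MST = {1-6(w=2)}
step 2: add edge 3-4 (w=5); MST = {1-6(w=2) 3-4(w=5)}
step 3: add edge 4-5 (w=6); MST = {1-6(w=2) 3-4(w=5) 4-5(w=6)}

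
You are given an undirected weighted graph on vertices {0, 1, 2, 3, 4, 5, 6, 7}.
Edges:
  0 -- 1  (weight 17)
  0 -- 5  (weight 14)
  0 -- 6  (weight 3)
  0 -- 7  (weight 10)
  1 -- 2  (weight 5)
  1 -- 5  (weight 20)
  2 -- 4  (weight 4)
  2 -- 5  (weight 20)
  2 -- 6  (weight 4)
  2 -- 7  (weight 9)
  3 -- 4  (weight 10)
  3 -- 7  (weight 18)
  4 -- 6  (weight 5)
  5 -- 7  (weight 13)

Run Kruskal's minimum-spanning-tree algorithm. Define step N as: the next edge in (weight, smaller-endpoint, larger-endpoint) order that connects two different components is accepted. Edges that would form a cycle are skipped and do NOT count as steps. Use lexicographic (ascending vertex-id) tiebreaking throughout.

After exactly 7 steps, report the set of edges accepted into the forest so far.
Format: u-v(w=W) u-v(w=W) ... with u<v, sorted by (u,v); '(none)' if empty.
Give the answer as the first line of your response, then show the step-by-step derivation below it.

0-6(w=3) 1-2(w=5) 2-4(w=4) 2-6(w=4) 2-7(w=9) 3-4(w=10) 5-7(w=13)

step 1: add edge 0-6 (w=3); MST = {0-6(w=3)}
step 2: add edge 2-4 (w=4); MST = {0-6(w=3) 2-4(w=4)}
step 3: add edge 2-6 (w=4); MST = {0-6(w=3) 2-4(w=4) 2-6(w=4)}
step 4: add edge 1-2 (w=5); MST = {0-6(w=3) 1-2(w=5) 2-4(w=4) 2-6(w=4)}
step 5: add edge 2-7 (w=9); MST = {0-6(w=3) 1-2(w=5) 2-4(w=4) 2-6(w=4) 2-7(w=9)}
step 6: add edge 3-4 (w=10); MST = {0-6(w=3) 1-2(w=5) 2-4(w=4) 2-6(w=4) 2-7(w=9) 3-4(w=10)}
step 7: add edge 5-7 (w=13); MST = {0-6(w=3) 1-2(w=5) 2-4(w=4) 2-6(w=4) 2-7(w=9) 3-4(w=10) 5-7(w=13)}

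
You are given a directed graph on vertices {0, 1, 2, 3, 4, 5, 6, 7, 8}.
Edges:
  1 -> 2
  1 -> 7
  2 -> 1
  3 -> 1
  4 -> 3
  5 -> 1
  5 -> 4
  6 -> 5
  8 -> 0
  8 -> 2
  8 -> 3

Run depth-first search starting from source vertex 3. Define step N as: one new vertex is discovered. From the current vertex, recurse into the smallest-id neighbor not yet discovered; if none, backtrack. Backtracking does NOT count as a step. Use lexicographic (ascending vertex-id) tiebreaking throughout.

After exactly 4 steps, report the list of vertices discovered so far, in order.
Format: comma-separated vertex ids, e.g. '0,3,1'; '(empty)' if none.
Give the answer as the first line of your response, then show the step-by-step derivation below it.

3,1,2,7

step 1: discover 3; path=3; order=3
step 2: discover 1; path=3>1; order=3,1
step 3: discover 2; path=3>1>2; order=3,1,2
step 4: discover 7; path=3>1>7; order=3,1,2,7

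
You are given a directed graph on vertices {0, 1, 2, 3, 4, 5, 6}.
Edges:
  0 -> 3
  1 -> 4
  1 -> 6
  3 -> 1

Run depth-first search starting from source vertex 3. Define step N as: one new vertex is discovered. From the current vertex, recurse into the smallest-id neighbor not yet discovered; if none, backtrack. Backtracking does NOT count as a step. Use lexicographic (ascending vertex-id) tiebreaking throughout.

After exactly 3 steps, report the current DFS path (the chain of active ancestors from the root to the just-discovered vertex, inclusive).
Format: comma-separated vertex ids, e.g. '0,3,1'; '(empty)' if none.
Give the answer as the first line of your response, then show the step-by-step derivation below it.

3,1,4

step 1: discover 3; path=3; order=3
step 2: discover 1; path=3>1; order=3,1
step 3: discover 4; path=3>1>4; order=3,1,4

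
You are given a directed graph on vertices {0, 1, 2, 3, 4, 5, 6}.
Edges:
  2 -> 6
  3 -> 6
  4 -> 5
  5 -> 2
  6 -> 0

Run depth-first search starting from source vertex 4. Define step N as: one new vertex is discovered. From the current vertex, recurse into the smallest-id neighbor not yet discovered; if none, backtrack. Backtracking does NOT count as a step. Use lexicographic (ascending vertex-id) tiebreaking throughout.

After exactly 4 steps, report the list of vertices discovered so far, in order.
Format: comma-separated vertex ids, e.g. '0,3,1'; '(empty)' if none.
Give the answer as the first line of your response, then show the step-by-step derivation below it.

4,5,2,6

step 1: discover 4; path=4; order=4
step 2: discover 5; path=4>5; order=4,5
step 3: discover 2; path=4>5>2; order=4,5,2
step 4: discover 6; path=4>5>2>6; order=4,5,2,6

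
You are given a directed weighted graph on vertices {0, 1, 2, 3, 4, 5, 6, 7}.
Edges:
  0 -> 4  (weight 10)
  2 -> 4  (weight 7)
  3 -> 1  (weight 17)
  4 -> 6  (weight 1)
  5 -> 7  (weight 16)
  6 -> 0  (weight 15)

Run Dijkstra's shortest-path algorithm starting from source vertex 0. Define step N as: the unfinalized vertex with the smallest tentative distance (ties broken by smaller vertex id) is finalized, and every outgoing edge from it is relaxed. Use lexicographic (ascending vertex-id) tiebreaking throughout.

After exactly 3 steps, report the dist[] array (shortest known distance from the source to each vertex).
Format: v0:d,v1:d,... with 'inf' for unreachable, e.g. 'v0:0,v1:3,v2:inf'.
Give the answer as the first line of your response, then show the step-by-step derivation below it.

v0:0,v1:inf,v2:inf,v3:inf,v4:10,v5:inf,v6:11,v7:inf

step 1: dist = v0:0,v1:inf,v2:inf,v3:inf,v4:10,v5:inf,v6:inf,v7:inf
step 2: dist = v0:0,v1:inf,v2:inf,v3:inf,v4:10,v5:inf,v6:11,v7:inf
step 3: dist = v0:0,v1:inf,v2:inf,v3:inf,v4:10,v5:inf,v6:11,v7:inf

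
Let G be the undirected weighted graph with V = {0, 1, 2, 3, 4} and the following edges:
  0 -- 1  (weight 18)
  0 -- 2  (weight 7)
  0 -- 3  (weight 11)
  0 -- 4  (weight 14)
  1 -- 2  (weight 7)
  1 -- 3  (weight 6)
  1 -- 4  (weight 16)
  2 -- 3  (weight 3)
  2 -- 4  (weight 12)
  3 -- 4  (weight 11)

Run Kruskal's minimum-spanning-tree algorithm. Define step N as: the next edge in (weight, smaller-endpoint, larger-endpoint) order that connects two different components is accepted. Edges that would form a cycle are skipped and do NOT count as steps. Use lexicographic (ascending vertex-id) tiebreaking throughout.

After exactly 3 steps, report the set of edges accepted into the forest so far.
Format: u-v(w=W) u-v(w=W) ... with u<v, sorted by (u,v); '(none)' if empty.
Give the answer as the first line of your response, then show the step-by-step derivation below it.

0-2(w=7) 1-3(w=6) 2-3(w=3)

step 1: add edge 2-3 (w=3); MST = {2-3(w=3)}
step 2: add edge 1-3 (w=6); MST = {1-3(w=6) 2-3(w=3)}
step 3: add edge 0-2 (w=7); MST = {0-2(w=7) 1-3(w=6) 2-3(w=3)}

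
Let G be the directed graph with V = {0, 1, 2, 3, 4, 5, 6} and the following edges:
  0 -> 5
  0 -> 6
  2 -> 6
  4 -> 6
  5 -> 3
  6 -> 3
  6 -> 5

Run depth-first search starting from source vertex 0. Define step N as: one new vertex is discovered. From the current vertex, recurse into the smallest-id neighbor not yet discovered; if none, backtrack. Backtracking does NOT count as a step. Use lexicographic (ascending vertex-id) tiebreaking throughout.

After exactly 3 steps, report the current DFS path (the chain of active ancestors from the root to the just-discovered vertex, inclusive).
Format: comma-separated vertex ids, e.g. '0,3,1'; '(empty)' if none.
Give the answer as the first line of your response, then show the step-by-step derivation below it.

0,5,3

step 1: discover 0; path=0; order=0
step 2: discover 5; path=0>5; order=0,5
step 3: discover 3; path=0>5>3; order=0,5,3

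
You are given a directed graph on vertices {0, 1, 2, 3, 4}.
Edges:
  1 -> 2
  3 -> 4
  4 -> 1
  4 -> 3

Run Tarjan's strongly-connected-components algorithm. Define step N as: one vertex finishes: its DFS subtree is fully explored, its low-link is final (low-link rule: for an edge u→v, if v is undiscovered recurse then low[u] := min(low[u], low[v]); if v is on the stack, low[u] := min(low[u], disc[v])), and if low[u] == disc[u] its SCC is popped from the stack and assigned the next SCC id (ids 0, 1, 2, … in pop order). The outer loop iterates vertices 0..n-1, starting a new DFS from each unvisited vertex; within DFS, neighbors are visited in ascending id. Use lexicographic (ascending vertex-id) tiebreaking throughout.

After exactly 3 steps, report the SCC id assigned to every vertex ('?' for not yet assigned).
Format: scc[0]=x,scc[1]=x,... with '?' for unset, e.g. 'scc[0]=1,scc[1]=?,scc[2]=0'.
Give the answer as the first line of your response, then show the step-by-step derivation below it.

scc[0]=0,scc[1]=2,scc[2]=1,scc[3]=?,scc[4]=?

step 1: low=(low[0]=0,low[1]=?,low[2]=?,low[3]=?,low[4]=?); scc=(scc[0]=0,scc[1]=?,scc[2]=?,scc[3]=?,scc[4]=?)
step 2: low=(low[0]=0,low[1]=1,low[2]=2,low[3]=?,low[4]=?); scc=(scc[0]=0,scc[1]=?,scc[2]=1,scc[3]=?,scc[4]=?)
step 3: low=(low[0]=0,low[1]=1,low[2]=2,low[3]=?,low[4]=?); scc=(scc[0]=0,scc[1]=2,scc[2]=1,scc[3]=?,scc[4]=?)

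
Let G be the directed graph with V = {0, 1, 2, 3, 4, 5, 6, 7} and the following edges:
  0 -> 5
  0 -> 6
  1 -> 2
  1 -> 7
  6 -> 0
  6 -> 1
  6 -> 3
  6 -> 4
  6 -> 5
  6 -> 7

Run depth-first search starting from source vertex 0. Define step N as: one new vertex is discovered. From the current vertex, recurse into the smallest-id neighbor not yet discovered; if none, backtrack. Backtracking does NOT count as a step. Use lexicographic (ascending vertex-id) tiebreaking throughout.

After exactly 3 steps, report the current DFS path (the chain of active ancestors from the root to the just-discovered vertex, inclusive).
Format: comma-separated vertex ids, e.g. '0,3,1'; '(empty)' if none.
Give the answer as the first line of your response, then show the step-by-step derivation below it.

0,6

step 1: discover 0; path=0; order=0
step 2: discover 5; path=0>5; order=0,5
step 3: discover 6; path=0>6; order=0,5,6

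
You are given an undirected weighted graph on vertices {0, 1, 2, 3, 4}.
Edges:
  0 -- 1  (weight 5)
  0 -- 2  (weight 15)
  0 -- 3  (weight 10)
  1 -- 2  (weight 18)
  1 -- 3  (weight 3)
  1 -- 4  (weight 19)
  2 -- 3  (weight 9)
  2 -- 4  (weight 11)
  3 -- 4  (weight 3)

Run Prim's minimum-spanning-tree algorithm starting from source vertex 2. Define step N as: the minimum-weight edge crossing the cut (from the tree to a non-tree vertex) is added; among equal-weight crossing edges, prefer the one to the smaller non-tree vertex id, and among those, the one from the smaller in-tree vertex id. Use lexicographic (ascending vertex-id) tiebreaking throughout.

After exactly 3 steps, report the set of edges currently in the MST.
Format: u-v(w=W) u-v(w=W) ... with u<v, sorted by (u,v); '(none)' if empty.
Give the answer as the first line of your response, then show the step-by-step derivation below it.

1-3(w=3) 2-3(w=9) 3-4(w=3)

step 1: add edge 2-3 (w=9); MST = {2-3(w=9)}
step 2: add edge 1-3 (w=3); MST = {1-3(w=3) 2-3(w=9)}
step 3: add edge 3-4 (w=3); MST = {1-3(w=3) 2-3(w=9) 3-4(w=3)}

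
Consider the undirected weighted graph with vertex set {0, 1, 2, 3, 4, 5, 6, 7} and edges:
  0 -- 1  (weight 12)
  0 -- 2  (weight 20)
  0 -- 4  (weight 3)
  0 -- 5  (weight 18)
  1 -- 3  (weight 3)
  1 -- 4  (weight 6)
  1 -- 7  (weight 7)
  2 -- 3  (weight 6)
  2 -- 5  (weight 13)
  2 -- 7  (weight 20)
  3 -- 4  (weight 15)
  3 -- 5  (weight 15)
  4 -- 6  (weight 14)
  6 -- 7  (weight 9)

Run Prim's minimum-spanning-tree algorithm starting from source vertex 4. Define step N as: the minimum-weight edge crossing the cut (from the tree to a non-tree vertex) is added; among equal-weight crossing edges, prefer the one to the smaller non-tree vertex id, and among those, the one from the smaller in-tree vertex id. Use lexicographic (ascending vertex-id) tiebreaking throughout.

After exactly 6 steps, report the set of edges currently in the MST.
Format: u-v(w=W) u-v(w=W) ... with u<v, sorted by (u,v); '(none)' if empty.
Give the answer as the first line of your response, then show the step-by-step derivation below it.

0-4(w=3) 1-3(w=3) 1-4(w=6) 1-7(w=7) 2-3(w=6) 6-7(w=9)

step 1: add edge 0-4 (w=3); MST = {0-4(w=3)}
step 2: add edge 1-4 (w=6); MST = {0-4(w=3) 1-4(w=6)}
step 3: add edge 1-3 (w=3); MST = {0-4(w=3) 1-3(w=3) 1-4(w=6)}
step 4: add edge 2-3 (w=6); MST = {0-4(w=3) 1-3(w=3) 1-4(w=6) 2-3(w=6)}
step 5: add edge 1-7 (w=7); MST = {0-4(w=3) 1-3(w=3) 1-4(w=6) 1-7(w=7) 2-3(w=6)}
step 6: add edge 6-7 (w=9); MST = {0-4(w=3) 1-3(w=3) 1-4(w=6) 1-7(w=7) 2-3(w=6) 6-7(w=9)}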